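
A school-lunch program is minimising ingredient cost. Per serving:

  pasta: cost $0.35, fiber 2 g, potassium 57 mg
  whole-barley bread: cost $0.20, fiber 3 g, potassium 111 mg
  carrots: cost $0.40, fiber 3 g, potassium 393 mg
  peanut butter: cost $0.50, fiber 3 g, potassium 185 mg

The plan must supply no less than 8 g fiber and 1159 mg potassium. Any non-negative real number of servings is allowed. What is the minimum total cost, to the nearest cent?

At the optimum either one food covers both requirements or two foods hit both targets exactly; no other combination can be cheaper.
pasta only: max(8/2, 1159/57) = 20.33 servings → $7.12.
whole-barley bread only: max(8/3, 1159/111) = 10.44 servings → $2.09.
carrots only: max(8/3, 1159/393) = 2.949 servings → $1.18.
peanut butter only: max(8/3, 1159/185) = 6.265 servings → $3.13.
pasta + whole-barley bread: intersection lies outside the first quadrant.
pasta + carrots: the both-tight solution has a negative serving — not a feasible corner.
pasta + peanut butter: intersection lies outside the first quadrant.
whole-barley bread + carrots: intersection lies outside the first quadrant.
whole-barley bread + peanut butter: the both-tight solution has a negative serving — not a feasible corner.
carrots + peanut butter: the both-tight solution has a negative serving — not a feasible corner.
The minimum over all feasible corners is $1.18.

$1.18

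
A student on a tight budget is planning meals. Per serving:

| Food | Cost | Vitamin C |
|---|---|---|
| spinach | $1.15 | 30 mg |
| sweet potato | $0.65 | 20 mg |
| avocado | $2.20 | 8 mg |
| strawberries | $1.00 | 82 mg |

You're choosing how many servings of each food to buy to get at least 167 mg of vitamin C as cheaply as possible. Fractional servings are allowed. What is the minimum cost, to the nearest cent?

Cost per mg of vitamin C: strawberries $0.0122, sweet potato $0.0325, spinach $0.0383, avocado $0.2750.
With no serving limits, use only strawberries: 167 mg / 82 mg = 2.037 servings × $1.00 = $2.04.

$2.04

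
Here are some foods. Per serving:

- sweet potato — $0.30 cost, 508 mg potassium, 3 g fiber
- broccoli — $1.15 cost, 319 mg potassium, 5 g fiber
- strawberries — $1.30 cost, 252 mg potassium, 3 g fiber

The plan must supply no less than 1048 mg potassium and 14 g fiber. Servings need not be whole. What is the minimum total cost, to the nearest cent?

An LP optimum is at a vertex; with two nutrient constraints at most two foods are used. Check each candidate.
sweet potato only: max(1048/508, 14/3) = 4.667 servings → $1.40.
broccoli only: max(1048/319, 14/5) = 3.285 servings → $3.78.
strawberries only: max(1048/252, 14/3) = 4.667 servings → $6.07.
sweet potato + broccoli with both tight: 0.4889 servings and 2.507 servings → $3.03.
sweet potato + strawberries: the both-tight solution has a negative serving — not a feasible corner.
broccoli + strawberries with both tight: 1.267 servings and 2.554 servings → $4.78.
So the least-cost plan costs $1.40.

$1.40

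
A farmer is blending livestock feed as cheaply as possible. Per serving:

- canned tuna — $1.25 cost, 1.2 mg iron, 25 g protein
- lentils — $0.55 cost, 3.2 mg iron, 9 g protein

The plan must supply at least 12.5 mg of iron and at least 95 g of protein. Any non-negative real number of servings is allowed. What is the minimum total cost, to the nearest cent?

$5.04

At the optimum either one food covers both requirements or two foods hit both targets exactly; no other combination can be cheaper.
canned tuna only: max(12.5/1.2, 95/25) = 10.42 servings → $13.02.
lentils only: max(12.5/3.2, 95/9) = 10.56 servings → $5.81.
canned tuna + lentils with both tight: 2.767 servings and 2.868 servings → $5.04.
The minimum over all feasible corners is $5.04.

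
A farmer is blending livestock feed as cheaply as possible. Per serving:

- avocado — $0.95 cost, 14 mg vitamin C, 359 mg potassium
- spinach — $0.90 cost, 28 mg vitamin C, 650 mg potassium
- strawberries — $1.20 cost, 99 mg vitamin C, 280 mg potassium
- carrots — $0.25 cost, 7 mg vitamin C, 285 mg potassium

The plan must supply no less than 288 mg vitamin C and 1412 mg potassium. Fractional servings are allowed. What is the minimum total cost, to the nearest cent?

avocado only: max(288/14, 1412/359) = 20.57 servings → $19.54.
spinach only: max(288/28, 1412/650) = 10.29 servings → $9.26.
strawberries only: max(288/99, 1412/280) = 5.043 servings → $6.05.
carrots only: max(288/7, 1412/285) = 41.14 servings → $10.29.
avocado + spinach: intersection lies outside the first quadrant.
avocado + strawberries with both tight: 1.871 servings and 2.645 servings → $4.95.
avocado + carrots with both targets exact would need a negative amount; discard.
spinach + strawberries with both tight: 1.047 servings and 2.613 servings → $4.08.
spinach + carrots with both targets exact would need a negative amount; discard.
strawberries + carrots with both tight: 2.75 servings and 2.253 servings → $3.86.
The minimum over all feasible corners is $3.86.

$3.86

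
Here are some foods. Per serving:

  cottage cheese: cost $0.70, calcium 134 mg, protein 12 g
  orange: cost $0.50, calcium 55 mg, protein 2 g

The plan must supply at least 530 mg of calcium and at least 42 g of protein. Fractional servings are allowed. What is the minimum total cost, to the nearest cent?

$2.77

For a min-cost LP with two ≥-constraints, a basic feasible solution has at most two positive variables.
cottage cheese only: max(530/134, 42/12) = 3.955 servings → $2.77.
orange only: max(530/55, 42/2) = 21 servings → $10.50.
cottage cheese + orange with both tight: 3.189 servings and 1.867 servings → $3.17.
The minimum over all feasible corners is $2.77.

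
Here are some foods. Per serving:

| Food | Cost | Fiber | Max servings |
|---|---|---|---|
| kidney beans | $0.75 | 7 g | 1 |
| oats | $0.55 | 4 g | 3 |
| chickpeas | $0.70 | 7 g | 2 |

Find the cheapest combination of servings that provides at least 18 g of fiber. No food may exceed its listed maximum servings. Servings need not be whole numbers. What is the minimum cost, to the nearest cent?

$1.83

Cost per g of fiber: chickpeas $0.1000, kidney beans $0.1071, oats $0.1375.
Take 2 servings of chickpeas: +14.0 g fiber for $1.40 (total $1.40, still need 4.0 g).
Take 0.5714 servings of kidney beans: +4.0 g fiber for $0.43 (total $1.83, still need 0.0 g).
Greedy by cheapest-per-g is optimal for a single linear constraint, so the minimum cost is $1.83.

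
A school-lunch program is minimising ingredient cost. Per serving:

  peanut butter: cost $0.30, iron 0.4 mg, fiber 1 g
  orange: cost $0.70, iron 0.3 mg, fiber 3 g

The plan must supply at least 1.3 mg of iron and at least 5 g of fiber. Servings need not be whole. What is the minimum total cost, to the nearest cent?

$1.34

This is a tiny linear program; its minimum lies at a vertex of the feasible set. List the vertices and price them.
peanut butter only: max(1.3/0.4, 5/1) = 5 servings → $1.50.
orange only: max(1.3/0.3, 5/3) = 4.333 servings → $3.03.
peanut butter + orange with both tight: 2.667 servings and 0.7778 servings → $1.34.
So the least-cost plan costs $1.34.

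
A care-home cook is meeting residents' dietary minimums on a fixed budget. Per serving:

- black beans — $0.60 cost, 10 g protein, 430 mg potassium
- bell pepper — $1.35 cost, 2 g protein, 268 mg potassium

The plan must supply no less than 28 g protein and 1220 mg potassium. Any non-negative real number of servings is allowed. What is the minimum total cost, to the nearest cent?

An LP optimum is at a vertex; with two nutrient constraints at most two foods are used. Check each candidate.
black beans only: max(28/10, 1220/430) = 2.837 servings → $1.70.
bell pepper only: max(28/2, 1220/268) = 14 servings → $18.90.
black beans + bell pepper with both tight: 2.782 servings and 0.08791 servings → $1.79.
The minimum over all feasible corners is $1.70.

$1.70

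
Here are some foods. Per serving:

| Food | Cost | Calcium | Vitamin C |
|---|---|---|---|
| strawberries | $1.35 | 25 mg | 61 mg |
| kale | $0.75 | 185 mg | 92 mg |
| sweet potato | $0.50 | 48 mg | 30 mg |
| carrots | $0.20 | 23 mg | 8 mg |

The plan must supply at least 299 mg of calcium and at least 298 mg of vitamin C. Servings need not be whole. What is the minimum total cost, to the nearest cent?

strawberries only: max(299/25, 298/61) = 11.96 servings → $16.15.
kale only: max(299/185, 298/92) = 3.239 servings → $2.43.
sweet potato only: max(299/48, 298/30) = 9.933 servings → $4.97.
carrots only: max(299/23, 298/8) = 37.25 servings → $7.45.
strawberries + kale with both tight: 3.074 servings and 1.201 servings → $5.05.
strawberries + sweet potato with both tight: 2.449 servings and 4.954 servings → $5.78.
strawberries + carrots with both tight: 3.709 servings and 8.968 servings → $6.80.
kale + sweet potato: intersection lies outside the first quadrant.
kale + carrots with both targets exact would need a negative amount; discard.
sweet potato + carrots: intersection lies outside the first quadrant.
Cheapest feasible corner: $2.43.

$2.43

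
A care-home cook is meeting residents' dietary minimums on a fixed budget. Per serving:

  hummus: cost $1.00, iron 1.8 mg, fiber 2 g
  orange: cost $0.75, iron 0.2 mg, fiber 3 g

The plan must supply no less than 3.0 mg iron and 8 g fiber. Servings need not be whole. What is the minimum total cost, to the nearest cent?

An LP optimum is at a vertex; with two nutrient constraints at most two foods are used. Check each candidate.
hummus only: max(3.0/1.8, 8/2) = 4 servings → $4.00.
orange only: max(3.0/0.2, 8/3) = 15 servings → $11.25.
hummus + orange with both tight: 1.48 servings and 1.68 servings → $2.74.
The minimum over all feasible corners is $2.74.

$2.74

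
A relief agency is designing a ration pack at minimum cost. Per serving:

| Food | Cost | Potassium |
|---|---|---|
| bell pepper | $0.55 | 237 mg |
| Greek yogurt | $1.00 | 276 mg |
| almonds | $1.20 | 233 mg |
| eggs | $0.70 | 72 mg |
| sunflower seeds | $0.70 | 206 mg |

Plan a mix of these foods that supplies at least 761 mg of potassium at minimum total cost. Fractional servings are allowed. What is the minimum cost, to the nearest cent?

$1.77

Cost per mg of potassium: bell pepper $0.0023, sunflower seeds $0.0034, Greek yogurt $0.0036, almonds $0.0052, eggs $0.0097.
With no serving limits, use only bell pepper: 761 mg / 237 mg = 3.211 servings × $0.55 = $1.77.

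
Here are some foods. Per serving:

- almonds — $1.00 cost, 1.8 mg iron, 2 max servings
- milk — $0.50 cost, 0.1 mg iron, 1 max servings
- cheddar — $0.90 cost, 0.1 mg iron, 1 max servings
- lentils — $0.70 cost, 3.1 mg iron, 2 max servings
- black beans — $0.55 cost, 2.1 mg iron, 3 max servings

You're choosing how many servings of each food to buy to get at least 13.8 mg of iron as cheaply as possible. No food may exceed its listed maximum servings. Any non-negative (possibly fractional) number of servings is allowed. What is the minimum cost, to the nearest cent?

Cost per mg of iron: lentils $0.2258, black beans $0.2619, almonds $0.5556, milk $5.0000, cheddar $9.0000.
Take 2 servings of lentils: +6.2 mg iron for $1.40 (total $1.40, still need 7.6 mg).
Take 3 servings of black beans: +6.3 mg iron for $1.65 (total $3.05, still need 1.3 mg).
Take 0.7222 servings of almonds: +1.3 mg iron for $0.72 (total $3.77, still need 0.0 mg).
Filling from the cheapest source first is optimal under one linear minimum: $3.77.

$3.77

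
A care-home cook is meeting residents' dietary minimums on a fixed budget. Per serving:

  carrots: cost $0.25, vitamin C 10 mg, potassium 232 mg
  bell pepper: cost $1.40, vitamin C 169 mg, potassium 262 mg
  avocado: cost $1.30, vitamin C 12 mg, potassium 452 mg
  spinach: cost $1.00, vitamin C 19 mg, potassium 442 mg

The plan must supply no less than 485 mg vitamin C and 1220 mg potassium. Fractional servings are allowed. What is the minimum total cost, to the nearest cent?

For a min-cost LP with two ≥-constraints, a basic feasible solution has at most two positive variables.
carrots only: max(485/10, 1220/232) = 48.5 servings → $12.12.
bell pepper only: max(485/169, 1220/262) = 4.656 servings → $6.52.
avocado only: max(485/12, 1220/452) = 40.42 servings → $52.54.
spinach only: max(485/19, 1220/442) = 25.53 servings → $25.53.
carrots + bell pepper with both tight: 2.162 servings and 2.742 servings → $4.38.
carrots + avocado: the both-tight solution has a negative serving — not a feasible corner.
carrots + spinach: intersection lies outside the first quadrant.
bell pepper + avocado with both tight: 2.793 servings and 1.08 servings → $5.31.
bell pepper + spinach with both tight: 2.742 servings and 1.135 servings → $4.97.
avocado + spinach: the both-tight solution has a negative serving — not a feasible corner.
The minimum over all feasible corners is $4.38.

$4.38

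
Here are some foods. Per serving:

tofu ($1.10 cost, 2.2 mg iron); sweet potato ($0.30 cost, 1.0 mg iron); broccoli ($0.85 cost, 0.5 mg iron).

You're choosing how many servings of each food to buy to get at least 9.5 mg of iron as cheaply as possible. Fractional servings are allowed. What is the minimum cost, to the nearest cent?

$2.85

Cost per mg of iron: sweet potato $0.3000, tofu $0.5000, broccoli $1.7000.
With no serving limits, use only sweet potato: 9.5 mg / 1.0 mg = 9.5 servings × $0.30 = $2.85.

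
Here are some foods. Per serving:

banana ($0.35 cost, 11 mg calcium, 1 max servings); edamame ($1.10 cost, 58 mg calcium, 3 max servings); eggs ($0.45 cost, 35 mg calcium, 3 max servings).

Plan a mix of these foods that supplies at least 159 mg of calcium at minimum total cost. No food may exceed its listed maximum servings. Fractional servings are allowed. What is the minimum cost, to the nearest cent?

$2.37

Cost per mg of calcium: eggs $0.0129, edamame $0.0190, banana $0.0318.
Take 3 servings of eggs: +105.0 mg calcium for $1.35 (total $1.35, still need 54.0 mg).
Take 0.931 servings of edamame: +54.0 mg calcium for $1.02 (total $2.37, still need 0.0 mg).
Greedy by cheapest-per-mg is optimal for a single linear constraint, so the minimum cost is $2.37.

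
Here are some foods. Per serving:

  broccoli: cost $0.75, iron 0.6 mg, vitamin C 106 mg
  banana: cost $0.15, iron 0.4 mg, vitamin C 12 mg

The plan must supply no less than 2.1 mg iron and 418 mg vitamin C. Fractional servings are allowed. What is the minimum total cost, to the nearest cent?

This is a tiny linear program; its minimum lies at a vertex of the feasible set. List the vertices and price them.
broccoli only: max(2.1/0.6, 418/106) = 3.943 servings → $2.96.
banana only: max(2.1/0.4, 418/12) = 34.83 servings → $5.22.
broccoli + banana: the both-tight solution has a negative serving — not a feasible corner.
So the least-cost plan costs $2.96.

$2.96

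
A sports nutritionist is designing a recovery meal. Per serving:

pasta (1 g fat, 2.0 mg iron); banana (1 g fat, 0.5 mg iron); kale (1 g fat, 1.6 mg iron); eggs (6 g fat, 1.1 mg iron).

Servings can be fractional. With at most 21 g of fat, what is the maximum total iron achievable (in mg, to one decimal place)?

Iron per g fat: pasta 2, kale 1.6, banana 0.5, eggs 0.1833.
With no serving limits, spend the whole fat allowance on pasta: 21 g / 1 g × 2.0 mg = 42.0 mg.

42.0 mg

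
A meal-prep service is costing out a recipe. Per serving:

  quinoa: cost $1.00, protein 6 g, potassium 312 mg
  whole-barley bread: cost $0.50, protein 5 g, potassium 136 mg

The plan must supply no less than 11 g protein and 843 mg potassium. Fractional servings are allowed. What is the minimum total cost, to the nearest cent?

$2.70

The cheapest plan sits at a corner of the feasible region — with two constraints it uses at most two foods.
quinoa only: max(11/6, 843/312) = 2.702 servings → $2.70.
whole-barley bread only: max(11/5, 843/136) = 6.199 servings → $3.10.
quinoa + whole-barley bread: intersection lies outside the first quadrant.
Cheapest feasible corner: $2.70.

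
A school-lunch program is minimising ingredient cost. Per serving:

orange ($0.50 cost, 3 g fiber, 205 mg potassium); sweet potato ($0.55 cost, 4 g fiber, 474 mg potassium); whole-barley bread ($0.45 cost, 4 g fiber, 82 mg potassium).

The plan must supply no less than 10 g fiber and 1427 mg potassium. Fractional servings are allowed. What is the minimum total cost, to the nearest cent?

Compare the cost at each extreme point of the feasible region.
orange only: max(10/3, 1427/205) = 6.961 servings → $3.48.
sweet potato only: max(10/4, 1427/474) = 3.011 servings → $1.66.
whole-barley bread only: max(10/4, 1427/82) = 17.4 servings → $7.83.
orange + sweet potato with both targets exact would need a negative amount; discard.
orange + whole-barley bread: the both-tight solution has a negative serving — not a feasible corner.
sweet potato + whole-barley bread: intersection lies outside the first quadrant.
So the least-cost plan costs $1.66.

$1.66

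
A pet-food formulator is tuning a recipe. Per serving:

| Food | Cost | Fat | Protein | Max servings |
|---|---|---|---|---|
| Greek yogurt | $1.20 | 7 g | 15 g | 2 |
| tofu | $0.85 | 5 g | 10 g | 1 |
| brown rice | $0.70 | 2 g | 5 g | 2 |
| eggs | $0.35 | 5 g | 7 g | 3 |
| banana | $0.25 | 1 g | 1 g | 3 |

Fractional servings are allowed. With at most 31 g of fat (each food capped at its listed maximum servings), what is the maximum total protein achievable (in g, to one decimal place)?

Protein per g fat: brown rice 2.5, Greek yogurt 2.143, tofu 2, eggs 1.4, banana 1.
Take 2 servings of brown rice: uses 4 g fat, +10.0 g protein (running total 10.0 g).
Take 2 servings of Greek yogurt: uses 14 g fat, +30.0 g protein (running total 40.0 g).
Take 1 serving of tofu: uses 5 g fat, +10.0 g protein (running total 50.0 g).
Take 1.6 servings of eggs: uses 8 g fat, +11.2 g protein (running total 61.2 g).
Filling greedily by protein-per-g fat is optimal for one linear limit, giving 61.2 g.

61.2 g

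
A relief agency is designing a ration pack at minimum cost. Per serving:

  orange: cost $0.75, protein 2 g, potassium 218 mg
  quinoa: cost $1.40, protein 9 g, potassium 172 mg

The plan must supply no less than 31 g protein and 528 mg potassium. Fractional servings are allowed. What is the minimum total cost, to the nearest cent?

For a min-cost LP with two ≥-constraints, a basic feasible solution has at most two positive variables.
orange only: max(31/2, 528/218) = 15.5 servings → $11.62.
quinoa only: max(31/9, 528/172) = 3.444 servings → $4.82.
orange + quinoa: intersection lies outside the first quadrant.
So the least-cost plan costs $4.82.

$4.82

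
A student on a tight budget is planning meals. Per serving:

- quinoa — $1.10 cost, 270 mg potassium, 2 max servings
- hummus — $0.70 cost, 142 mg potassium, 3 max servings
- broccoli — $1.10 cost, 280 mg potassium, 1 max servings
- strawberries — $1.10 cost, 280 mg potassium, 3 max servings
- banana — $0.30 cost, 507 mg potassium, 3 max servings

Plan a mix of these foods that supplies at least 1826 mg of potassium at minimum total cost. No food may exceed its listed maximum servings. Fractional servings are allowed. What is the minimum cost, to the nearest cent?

$2.10

Cost per mg of potassium: banana $0.0006, broccoli $0.0039, strawberries $0.0039, quinoa $0.0041, hummus $0.0049.
Take 3 servings of banana: +1521.0 mg potassium for $0.90 (total $0.90, still need 305.0 mg).
Take 1 serving of broccoli: +280.0 mg potassium for $1.10 (total $2.00, still need 25.0 mg).
Take 0.08929 servings of strawberries: +25.0 mg potassium for $0.10 (total $2.10, still need 0.0 mg).
Filling from the cheapest source first is optimal under one linear minimum: $2.10.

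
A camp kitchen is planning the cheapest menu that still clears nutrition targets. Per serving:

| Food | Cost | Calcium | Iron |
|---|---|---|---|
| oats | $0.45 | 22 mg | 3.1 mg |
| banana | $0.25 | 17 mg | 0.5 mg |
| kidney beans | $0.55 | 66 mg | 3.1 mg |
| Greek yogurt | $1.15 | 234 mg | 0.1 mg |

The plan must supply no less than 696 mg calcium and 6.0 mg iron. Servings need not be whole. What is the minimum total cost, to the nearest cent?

$3.84

At the optimum either one food covers both requirements or two foods hit both targets exactly; no other combination can be cheaper.
oats only: max(696/22, 6.0/3.1) = 31.64 servings → $14.24.
banana only: max(696/17, 6.0/0.5) = 40.94 servings → $10.24.
kidney beans only: max(696/66, 6.0/3.1) = 10.55 servings → $5.80.
Greek yogurt only: max(696/234, 6.0/0.1) = 60 servings → $69.00.
oats + banana: intersection lies outside the first quadrant.
oats + kidney beans with both targets exact would need a negative amount; discard.
oats + Greek yogurt with both tight: 1.845 servings and 2.801 servings → $4.05.
banana + kidney beans: the both-tight solution has a negative serving — not a feasible corner.
banana + Greek yogurt with both tight: 11.57 servings and 2.134 servings → $5.35.
kidney beans + Greek yogurt with both tight: 1.856 servings and 2.451 servings → $3.84.
Cheapest feasible corner: $3.84.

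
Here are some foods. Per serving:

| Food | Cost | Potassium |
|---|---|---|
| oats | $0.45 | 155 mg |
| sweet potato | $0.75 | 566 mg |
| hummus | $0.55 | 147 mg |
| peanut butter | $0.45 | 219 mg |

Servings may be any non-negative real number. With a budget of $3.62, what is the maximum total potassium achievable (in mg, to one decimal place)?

Potassium per dollar: sweet potato 754.7, peanut butter 486.7, oats 344.4, hummus 267.3.
With no serving limits, spend the whole cost allowance on sweet potato: $3.62 / $0.75 × 566 mg = 2731.9 mg.

2731.9 mg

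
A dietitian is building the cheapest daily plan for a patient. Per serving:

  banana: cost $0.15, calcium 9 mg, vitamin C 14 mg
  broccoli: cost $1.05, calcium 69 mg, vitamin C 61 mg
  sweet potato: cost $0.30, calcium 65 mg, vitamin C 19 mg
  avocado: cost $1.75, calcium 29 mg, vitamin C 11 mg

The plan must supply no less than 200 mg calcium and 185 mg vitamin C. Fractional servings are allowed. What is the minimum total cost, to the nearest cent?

A basic optimal solution has at most two foods positive. Try each food alone and each pair with both targets met exactly.
banana only: max(200/9, 185/14) = 22.22 servings → $3.33.
broccoli only: max(200/69, 185/61) = 3.033 servings → $3.18.
sweet potato only: max(200/65, 185/19) = 9.737 servings → $2.92.
avocado only: max(200/29, 185/11) = 16.82 servings → $29.43.
banana + broccoli with both tight: 1.355 servings and 2.722 servings → $3.06.
banana + sweet potato with both tight: 11.13 servings and 1.536 servings → $2.13.
banana + avocado with both tight: 10.31 servings and 3.697 servings → $8.02.
broccoli + sweet potato: intersection lies outside the first quadrant.
broccoli + avocado: the both-tight solution has a negative serving — not a feasible corner.
sweet potato + avocado with both targets exact would need a negative amount; discard.
Cheapest feasible corner: $2.13.

$2.13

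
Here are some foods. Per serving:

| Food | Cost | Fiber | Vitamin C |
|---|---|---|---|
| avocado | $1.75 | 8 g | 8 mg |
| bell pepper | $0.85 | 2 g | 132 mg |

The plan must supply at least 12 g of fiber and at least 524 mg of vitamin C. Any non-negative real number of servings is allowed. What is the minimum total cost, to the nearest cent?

At the optimum either one food covers both requirements or two foods hit both targets exactly; no other combination can be cheaper.
avocado only: max(12/8, 524/8) = 65.5 servings → $114.62.
bell pepper only: max(12/2, 524/132) = 6 servings → $5.10.
avocado + bell pepper with both tight: 0.5154 servings and 3.938 servings → $4.25.
So the least-cost plan costs $4.25.

$4.25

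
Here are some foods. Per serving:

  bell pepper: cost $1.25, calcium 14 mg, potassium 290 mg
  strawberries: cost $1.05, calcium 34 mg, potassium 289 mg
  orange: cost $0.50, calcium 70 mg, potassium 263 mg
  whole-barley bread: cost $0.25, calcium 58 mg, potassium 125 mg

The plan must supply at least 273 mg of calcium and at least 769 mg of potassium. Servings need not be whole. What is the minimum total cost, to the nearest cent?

$1.50

With two linear requirements the optimum uses one or two foods; enumerate the corners.
bell pepper only: max(273/14, 769/290) = 19.5 servings → $24.38.
strawberries only: max(273/34, 769/289) = 8.029 servings → $8.43.
orange only: max(273/70, 769/263) = 3.9 servings → $1.95.
whole-barley bread only: max(273/58, 769/125) = 6.152 servings → $1.54.
bell pepper + strawberries: intersection lies outside the first quadrant.
bell pepper + orange: the both-tight solution has a negative serving — not a feasible corner.
bell pepper + whole-barley bread with both tight: 0.6952 servings and 4.539 servings → $2.00.
strawberries + orange: intersection lies outside the first quadrant.
strawberries + whole-barley bread with both tight: 0.8374 servings and 4.216 servings → $1.93.
orange + whole-barley bread with both tight: 1.611 servings and 2.763 servings → $1.50.
Cheapest feasible corner: $1.50.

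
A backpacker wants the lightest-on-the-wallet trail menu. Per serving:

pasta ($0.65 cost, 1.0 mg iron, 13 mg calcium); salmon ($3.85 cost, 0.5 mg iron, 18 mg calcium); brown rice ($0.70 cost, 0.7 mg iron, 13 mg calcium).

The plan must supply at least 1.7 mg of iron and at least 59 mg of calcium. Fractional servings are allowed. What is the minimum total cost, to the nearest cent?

$2.95

An LP optimum is at a vertex; with two nutrient constraints at most two foods are used. Check each candidate.
pasta only: max(1.7/1.0, 59/13) = 4.538 servings → $2.95.
salmon only: max(1.7/0.5, 59/18) = 3.4 servings → $13.09.
brown rice only: max(1.7/0.7, 59/13) = 4.538 servings → $3.18.
pasta + salmon with both tight: 0.09565 servings and 3.209 servings → $12.42.
pasta + brown rice: the both-tight solution has a negative serving — not a feasible corner.
salmon + brown rice with both tight: 3.148 servings and 0.1803 servings → $12.24.
Cheapest feasible corner: $2.95.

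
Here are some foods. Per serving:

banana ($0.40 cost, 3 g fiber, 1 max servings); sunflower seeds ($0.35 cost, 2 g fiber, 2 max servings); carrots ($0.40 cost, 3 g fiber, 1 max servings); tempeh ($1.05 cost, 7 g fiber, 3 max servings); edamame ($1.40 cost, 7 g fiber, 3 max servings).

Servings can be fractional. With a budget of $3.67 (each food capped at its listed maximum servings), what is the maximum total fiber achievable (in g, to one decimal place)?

Fiber per dollar: banana 7.5, carrots 7.5, tempeh 6.667, sunflower seeds 5.714, edamame 5.
Take 1 serving of banana: spends $0.40, +3.0 g fiber (running total 3.0 g).
Take 1 serving of carrots: spends $0.40, +3.0 g fiber (running total 6.0 g).
Take 2.733 servings of tempeh: spends $2.87, +19.1 g fiber (running total 25.1 g).
Filling greedily by fiber-per-dollar is optimal for one linear limit, giving 25.1 g.

25.1 g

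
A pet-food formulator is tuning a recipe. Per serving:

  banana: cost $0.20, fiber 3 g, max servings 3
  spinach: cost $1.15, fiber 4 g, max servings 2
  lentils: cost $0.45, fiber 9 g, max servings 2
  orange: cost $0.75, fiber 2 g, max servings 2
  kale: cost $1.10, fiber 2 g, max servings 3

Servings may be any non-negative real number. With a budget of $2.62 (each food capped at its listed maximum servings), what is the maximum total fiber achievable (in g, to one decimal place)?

30.9 g

Fiber per dollar: lentils 20, banana 15, spinach 3.478, orange 2.667, kale 1.818.
Take 2 servings of lentils: spends $0.90, +18.0 g fiber (running total 18.0 g).
Take 3 servings of banana: spends $0.60, +9.0 g fiber (running total 27.0 g).
Take 0.9739 servings of spinach: spends $1.12, +3.9 g fiber (running total 30.9 g).
Filling greedily by fiber-per-dollar is optimal for one linear limit, giving 30.9 g.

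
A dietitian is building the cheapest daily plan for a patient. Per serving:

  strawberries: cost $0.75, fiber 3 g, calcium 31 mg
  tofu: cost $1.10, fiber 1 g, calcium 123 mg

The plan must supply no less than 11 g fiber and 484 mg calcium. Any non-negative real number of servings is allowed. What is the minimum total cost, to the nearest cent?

strawberries only: max(11/3, 484/31) = 15.61 servings → $11.71.
tofu only: max(11/1, 484/123) = 11 servings → $12.10.
strawberries + tofu with both tight: 2.571 servings and 3.287 servings → $5.54.
Cheapest feasible corner: $5.54.

$5.54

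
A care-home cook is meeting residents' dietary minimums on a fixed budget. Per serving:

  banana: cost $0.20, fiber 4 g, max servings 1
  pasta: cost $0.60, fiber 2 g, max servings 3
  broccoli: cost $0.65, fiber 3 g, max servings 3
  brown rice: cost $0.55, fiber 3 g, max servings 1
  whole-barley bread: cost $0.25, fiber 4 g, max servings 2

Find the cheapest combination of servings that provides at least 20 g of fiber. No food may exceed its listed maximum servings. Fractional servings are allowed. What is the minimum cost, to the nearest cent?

$2.33

Cost per g of fiber: banana $0.0500, whole-barley bread $0.0625, brown rice $0.1833, broccoli $0.2167, pasta $0.3000.
Take 1 serving of banana: +4.0 g fiber for $0.20 (total $0.20, still need 16.0 g).
Take 2 servings of whole-barley bread: +8.0 g fiber for $0.50 (total $0.70, still need 8.0 g).
Take 1 serving of brown rice: +3.0 g fiber for $0.55 (total $1.25, still need 5.0 g).
Take 1.667 servings of broccoli: +5.0 g fiber for $1.08 (total $2.33, still need 0.0 g).
Greedy by cheapest-per-g is optimal for a single linear constraint, so the minimum cost is $2.33.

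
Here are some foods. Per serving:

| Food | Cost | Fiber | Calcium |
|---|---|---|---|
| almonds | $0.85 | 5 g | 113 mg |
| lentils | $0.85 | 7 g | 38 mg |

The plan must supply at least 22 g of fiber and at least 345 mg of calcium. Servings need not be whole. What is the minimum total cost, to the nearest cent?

almonds only: max(22/5, 345/113) = 4.4 servings → $3.74.
lentils only: max(22/7, 345/38) = 9.079 servings → $7.72.
almonds + lentils with both tight: 2.627 servings and 1.266 servings → $3.31.
So the least-cost plan costs $3.31.

$3.31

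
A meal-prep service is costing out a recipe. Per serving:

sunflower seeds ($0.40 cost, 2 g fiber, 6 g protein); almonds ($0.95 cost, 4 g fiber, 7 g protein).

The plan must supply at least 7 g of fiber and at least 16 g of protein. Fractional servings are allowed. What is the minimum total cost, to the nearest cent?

sunflower seeds only: max(7/2, 16/6) = 3.5 servings → $1.40.
almonds only: max(7/4, 16/7) = 2.286 servings → $2.17.
sunflower seeds + almonds with both tight: 1.5 servings and 1 serving → $1.55.
The minimum over all feasible corners is $1.40.

$1.40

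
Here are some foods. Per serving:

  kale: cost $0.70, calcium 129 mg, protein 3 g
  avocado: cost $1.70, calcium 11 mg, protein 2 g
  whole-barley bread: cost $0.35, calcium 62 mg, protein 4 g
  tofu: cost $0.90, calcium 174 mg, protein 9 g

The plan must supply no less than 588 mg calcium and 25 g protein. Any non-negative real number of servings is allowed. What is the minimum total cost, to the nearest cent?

$3.04

For a min-cost LP with two ≥-constraints, a basic feasible solution has at most two positive variables.
kale only: max(588/129, 25/3) = 8.333 servings → $5.83.
avocado only: max(588/11, 25/2) = 53.45 servings → $90.87.
whole-barley bread only: max(588/62, 25/4) = 9.484 servings → $3.32.
tofu only: max(588/174, 25/9) = 3.379 servings → $3.04.
kale + avocado with both tight: 4.004 servings and 6.493 servings → $13.84.
kale + whole-barley bread with both tight: 2.43 servings and 4.427 servings → $3.25.
kale + tofu with both tight: 1.474 servings and 2.286 servings → $3.09.
avocado + whole-barley bread: the both-tight solution has a negative serving — not a feasible corner.
avocado + tofu with both targets exact would need a negative amount; discard.
whole-barley bread + tofu: intersection lies outside the first quadrant.
So the least-cost plan costs $3.04.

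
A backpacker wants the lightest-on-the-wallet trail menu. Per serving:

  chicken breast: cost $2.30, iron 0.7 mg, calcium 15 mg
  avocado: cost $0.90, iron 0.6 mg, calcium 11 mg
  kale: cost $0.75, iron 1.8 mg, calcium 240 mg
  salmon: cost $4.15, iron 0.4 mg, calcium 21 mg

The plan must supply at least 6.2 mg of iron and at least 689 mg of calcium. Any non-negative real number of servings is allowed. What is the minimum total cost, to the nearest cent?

At the optimum either one food covers both requirements or two foods hit both targets exactly; no other combination can be cheaper.
chicken breast only: max(6.2/0.7, 689/15) = 45.93 servings → $105.65.
avocado only: max(6.2/0.6, 689/11) = 62.64 servings → $56.37.
kale only: max(6.2/1.8, 689/240) = 3.444 servings → $2.58.
salmon only: max(6.2/0.4, 689/21) = 32.81 servings → $136.16.
chicken breast + avocado: intersection lies outside the first quadrant.
chicken breast + kale with both tight: 1.757 servings and 2.761 servings → $6.11.
chicken breast + salmon: intersection lies outside the first quadrant.
avocado + kale with both tight: 1.995 servings and 2.779 servings → $3.88.
avocado + salmon with both targets exact would need a negative amount; discard.
kale + salmon with both tight: 2.498 servings and 4.258 servings → $19.54.
Cheapest feasible corner: $2.58.

$2.58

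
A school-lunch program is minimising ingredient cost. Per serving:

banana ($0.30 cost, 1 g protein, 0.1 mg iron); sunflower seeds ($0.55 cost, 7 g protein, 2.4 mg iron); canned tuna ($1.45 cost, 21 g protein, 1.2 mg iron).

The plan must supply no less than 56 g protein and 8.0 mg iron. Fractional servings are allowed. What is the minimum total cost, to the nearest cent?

$4.03

Minimising a linear cost over {protein ≥ 56, iron ≥ 8.0, servings ≥ 0} — the optimum is at a vertex, using one or two foods.
banana only: max(56/1, 8.0/0.1) = 80 servings → $24.00.
sunflower seeds only: max(56/7, 8.0/2.4) = 8 servings → $4.40.
canned tuna only: max(56/21, 8.0/1.2) = 6.667 servings → $9.67.
banana + sunflower seeds with both tight: 46.12 servings and 1.412 servings → $14.61.
banana + canned tuna: the both-tight solution has a negative serving — not a feasible corner.
sunflower seeds + canned tuna with both tight: 2.4 servings and 1.867 servings → $4.03.
So the least-cost plan costs $4.03.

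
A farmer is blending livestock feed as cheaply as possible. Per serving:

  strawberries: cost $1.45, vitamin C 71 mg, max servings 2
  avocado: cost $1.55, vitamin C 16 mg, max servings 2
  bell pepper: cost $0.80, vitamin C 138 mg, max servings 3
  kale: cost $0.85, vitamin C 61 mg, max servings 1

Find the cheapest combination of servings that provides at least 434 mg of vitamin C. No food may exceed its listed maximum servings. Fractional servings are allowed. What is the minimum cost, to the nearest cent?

$2.68

Cost per mg of vitamin C: bell pepper $0.0058, kale $0.0139, strawberries $0.0204, avocado $0.0969.
Take 3 servings of bell pepper: +414.0 mg vitamin C for $2.40 (total $2.40, still need 20.0 mg).
Take 0.3279 servings of kale: +20.0 mg vitamin C for $0.28 (total $2.68, still need 0.0 mg).
Filling from the cheapest source first is optimal under one linear minimum: $2.68.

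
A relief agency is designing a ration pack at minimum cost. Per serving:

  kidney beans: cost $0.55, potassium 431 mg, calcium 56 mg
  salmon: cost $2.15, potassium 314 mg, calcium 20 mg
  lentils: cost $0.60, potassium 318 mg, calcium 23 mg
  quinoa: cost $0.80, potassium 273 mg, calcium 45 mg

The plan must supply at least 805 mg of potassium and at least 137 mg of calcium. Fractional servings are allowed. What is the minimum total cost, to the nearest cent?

$1.35

The cheapest plan sits at a corner of the feasible region — with two constraints it uses at most two foods.
kidney beans only: max(805/431, 137/56) = 2.446 servings → $1.35.
salmon only: max(805/314, 137/20) = 6.85 servings → $14.73.
lentils only: max(805/318, 137/23) = 5.957 servings → $3.57.
quinoa only: max(805/273, 137/45) = 3.044 servings → $2.44.
kidney beans + salmon with both targets exact would need a negative amount; discard.
kidney beans + lentils: intersection lies outside the first quadrant.
kidney beans + quinoa: intersection lies outside the first quadrant.
salmon + lentils: intersection lies outside the first quadrant.
salmon + quinoa: the both-tight solution has a negative serving — not a feasible corner.
lentils + quinoa: the both-tight solution has a negative serving — not a feasible corner.
The minimum over all feasible corners is $1.35.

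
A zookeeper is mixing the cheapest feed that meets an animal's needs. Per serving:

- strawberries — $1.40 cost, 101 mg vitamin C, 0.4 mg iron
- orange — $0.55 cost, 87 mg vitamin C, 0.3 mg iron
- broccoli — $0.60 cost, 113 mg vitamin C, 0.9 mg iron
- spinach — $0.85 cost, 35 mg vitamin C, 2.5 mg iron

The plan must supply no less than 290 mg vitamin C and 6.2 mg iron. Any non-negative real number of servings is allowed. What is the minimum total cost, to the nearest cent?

The cheapest plan sits at a corner of the feasible region — with two constraints it uses at most two foods.
strawberries only: max(290/101, 6.2/0.4) = 15.5 servings → $21.70.
orange only: max(290/87, 6.2/0.3) = 20.67 servings → $11.37.
broccoli only: max(290/113, 6.2/0.9) = 6.889 servings → $4.13.
spinach only: max(290/35, 6.2/2.5) = 8.286 servings → $7.04.
strawberries + orange: intersection lies outside the first quadrant.
strawberries + broccoli: the both-tight solution has a negative serving — not a feasible corner.
strawberries + spinach with both tight: 2.13 servings and 2.139 servings → $4.80.
orange + broccoli with both targets exact would need a negative amount; discard.
orange + spinach with both tight: 2.454 servings and 2.186 servings → $3.21.
broccoli + spinach with both tight: 2.024 servings and 1.751 servings → $2.70.
So the least-cost plan costs $2.70.

$2.70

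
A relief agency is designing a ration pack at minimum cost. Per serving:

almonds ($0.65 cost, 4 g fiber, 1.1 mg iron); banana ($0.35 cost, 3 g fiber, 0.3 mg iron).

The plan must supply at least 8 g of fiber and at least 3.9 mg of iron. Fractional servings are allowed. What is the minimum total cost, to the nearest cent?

$2.30

Check every corner: each single food scaled to meet both minima, and each pair solved so both constraints bind.
almonds only: max(8/4, 3.9/1.1) = 3.545 servings → $2.30.
banana only: max(8/3, 3.9/0.3) = 13 servings → $4.55.
almonds + banana: the both-tight solution has a negative serving — not a feasible corner.
So the least-cost plan costs $2.30.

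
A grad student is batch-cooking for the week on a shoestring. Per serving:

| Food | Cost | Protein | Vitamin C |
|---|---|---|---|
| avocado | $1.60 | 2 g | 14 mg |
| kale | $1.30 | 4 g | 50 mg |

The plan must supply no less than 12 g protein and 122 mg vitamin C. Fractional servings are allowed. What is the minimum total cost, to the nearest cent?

For a min-cost LP with two ≥-constraints, a basic feasible solution has at most two positive variables.
avocado only: max(12/2, 122/14) = 8.714 servings → $13.94.
kale only: max(12/4, 122/50) = 3 servings → $3.90.
avocado + kale with both tight: 2.545 servings and 1.727 servings → $6.32.
Cheapest feasible corner: $3.90.

$3.90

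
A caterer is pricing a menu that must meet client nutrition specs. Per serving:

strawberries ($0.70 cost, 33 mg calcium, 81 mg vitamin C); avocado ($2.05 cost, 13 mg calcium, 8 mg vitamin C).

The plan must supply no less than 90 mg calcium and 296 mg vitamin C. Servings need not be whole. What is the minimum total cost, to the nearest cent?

$2.56

The cheapest plan sits at a corner of the feasible region — with two constraints it uses at most two foods.
strawberries only: max(90/33, 296/81) = 3.654 servings → $2.56.
avocado only: max(90/13, 296/8) = 37 servings → $75.85.
strawberries + avocado: the both-tight solution has a negative serving — not a feasible corner.
Cheapest feasible corner: $2.56.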